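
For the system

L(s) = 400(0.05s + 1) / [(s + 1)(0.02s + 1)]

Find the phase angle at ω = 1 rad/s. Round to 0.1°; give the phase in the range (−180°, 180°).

-43.3°

At ω = 1 rad/s:
zero (1 + j1·0.05) = 1 + j0.05 → |·| ≈ 1.0012, ∠ ≈ 2.86°
pole (1 + j1·1) = 1 + j1 → |·| ≈ 1.4142, ∠ ≈ 45.00°
pole (1 + j1·0.02) = 1 + j0.02 → |·| ≈ 1.0002, ∠ ≈ 1.15°
∠L = (2.86°) − (45.00° + 1.15°) = -43.29°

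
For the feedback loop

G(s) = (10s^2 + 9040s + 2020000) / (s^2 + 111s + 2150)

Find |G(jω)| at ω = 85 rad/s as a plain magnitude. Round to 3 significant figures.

Substitute s = j85:
Numerator: 10(j85)^2 + 9040(j85) + 2020000 = 1947750 + j768400
Denominator: (j85)^2 + 111(j85) + 2150 = -5075 + j9435
|N| = √(1947750² + 768400²) ≈ 2.0938e+06, ∠N ≈ 21.53°
|D| = √(5075² + 9435²) ≈ 10713, ∠D ≈ 118.28°
|G| = 2.0938e+06 / 10713 ≈ 195.44

195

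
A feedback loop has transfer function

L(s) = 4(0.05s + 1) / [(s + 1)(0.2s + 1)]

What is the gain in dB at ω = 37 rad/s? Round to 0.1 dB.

At ω = 37 rad/s:
zero (1 + j37·0.05) = 1 + j1.85 → |·| ≈ 2.103, ∠ ≈ 61.61°
pole (1 + j37·1) = 1 + j37 → |·| ≈ 37.014, ∠ ≈ 88.45°
pole (1 + j37·0.2) = 1 + j7.4 → |·| ≈ 7.4673, ∠ ≈ 82.30°
|L| = 4 · 2.103 / (37.014 · 7.4673) ≈ 0.030435
Gain = 20 log₁₀(0.030435) ≈ -30.33 dB

-30.3 dB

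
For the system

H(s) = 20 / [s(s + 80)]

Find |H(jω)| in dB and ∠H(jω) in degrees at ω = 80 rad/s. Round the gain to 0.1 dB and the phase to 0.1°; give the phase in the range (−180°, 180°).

-53.1 dB, -135.0°

At s = jω = j80:
pole (s+80): 80 + j80 → |·| = √(80²+80²) = √12800 ≈ 113.14, ∠ = arctan(80/80) ≈ 45.00°
pole at origin: |s| = 80, ∠ = 90.00° (in denominator)
|H| = 20 / 9051.2 ≈ 0.0022097
Gain = 20 log₁₀(0.0022097) ≈ -53.11 dB
∠H = 0.00° − 135.00° = -135.00°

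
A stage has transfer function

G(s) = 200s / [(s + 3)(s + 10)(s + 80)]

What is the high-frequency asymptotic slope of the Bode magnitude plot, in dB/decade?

-40 dB/decade

Each pole contributes −20 dB/decade at high frequency; each zero contributes +20 dB/decade.
Net: 1 zero(s) − 3 pole(s) → -40 dB/decade.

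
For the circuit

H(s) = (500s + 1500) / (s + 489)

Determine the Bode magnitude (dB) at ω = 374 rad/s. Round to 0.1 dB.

49.7 dB

Substitute s = j374:
Numerator: 500(j374) + 1500 = 1500 + j187000
Denominator: (j374) + 489 = 489 + j374
|N| = √(1500² + 187000²) ≈ 1.8701e+05, ∠N ≈ 89.54°
|D| = √(489² + 374²) ≈ 615.63, ∠D ≈ 37.41°
|H| = 1.8701e+05 / 615.63 ≈ 303.77
Gain = 20 log₁₀(303.77) ≈ 49.65 dB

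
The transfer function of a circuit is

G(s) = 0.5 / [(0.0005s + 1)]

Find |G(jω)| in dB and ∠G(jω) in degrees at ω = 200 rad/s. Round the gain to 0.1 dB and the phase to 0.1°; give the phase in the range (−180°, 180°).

-6.1 dB, -5.7°

At ω = 200 rad/s:
pole (1 + j200·0.0005) = 1 + j0.1 → |·| ≈ 1.005, ∠ ≈ 5.71°
|G| = 0.5 · 1 / (1.005) ≈ 0.49751
Gain = 20 log₁₀(0.49751) ≈ -6.06 dB
∠G = (0°) − (5.71°) = -5.71°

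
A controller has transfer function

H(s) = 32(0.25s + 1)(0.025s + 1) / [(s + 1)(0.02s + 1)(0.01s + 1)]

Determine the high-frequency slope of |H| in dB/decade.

Each pole contributes −20 dB/decade at high frequency; each zero contributes +20 dB/decade.
Net: 2 zero(s) − 3 pole(s) → -20 dB/decade.

-20 dB/decade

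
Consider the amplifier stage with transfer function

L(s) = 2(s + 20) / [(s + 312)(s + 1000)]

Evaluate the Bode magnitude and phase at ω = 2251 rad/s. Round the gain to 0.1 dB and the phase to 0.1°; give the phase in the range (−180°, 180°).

-61.9 dB, -58.7°

At s = jω = j2251:
zero (s+20): 20 + j2251 → |·| = √(20²+2251²) = √5067401 ≈ 2251.1, ∠ = arctan(2251/20) ≈ 89.49°
pole (s+312): 312 + j2251 → |·| = √(312²+2251²) = √5164345 ≈ 2272.5, ∠ = arctan(2251/312) ≈ 82.11°
pole (s+1000): 1000 + j2251 → |·| = √(1000²+2251²) = √6067001 ≈ 2463.1, ∠ = arctan(2251/1000) ≈ 66.05°
|L| = 2 · 2251.1 / 5.5974e+06 ≈ 0.00080434
Gain = 20 log₁₀(0.00080434) ≈ -61.89 dB
∠L = 89.49° − 148.16° = -58.67°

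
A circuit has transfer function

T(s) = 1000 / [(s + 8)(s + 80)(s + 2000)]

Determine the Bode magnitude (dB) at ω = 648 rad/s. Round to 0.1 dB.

-119.0 dB

At s = jω = j648:
pole (s+8): 8 + j648 → |·| = √(8²+648²) = √419968 ≈ 648.05, ∠ = arctan(648/8) ≈ 89.29°
pole (s+80): 80 + j648 → |·| = √(80²+648²) = √426304 ≈ 652.92, ∠ = arctan(648/80) ≈ 82.96°
pole (s+2000): 2000 + j648 → |·| = √(2000²+648²) = √4419904 ≈ 2102.4, ∠ = arctan(648/2000) ≈ 17.95°
|T| = 1000 / 8.8958e+08 ≈ 1.1241e-06
Gain = 20 log₁₀(1.1241e-06) ≈ -118.98 dB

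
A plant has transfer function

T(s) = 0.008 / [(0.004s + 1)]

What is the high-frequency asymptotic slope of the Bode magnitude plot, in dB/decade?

-20 dB/decade

Each pole contributes −20 dB/decade at high frequency; each zero contributes +20 dB/decade.
Net: 0 zero(s) − 1 pole(s) → -20 dB/decade.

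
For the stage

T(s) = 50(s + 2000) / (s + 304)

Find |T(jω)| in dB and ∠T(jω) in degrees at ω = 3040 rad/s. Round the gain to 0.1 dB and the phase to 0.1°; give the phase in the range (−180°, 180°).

35.5 dB, -27.6°

At s = jω = j3040:
zero (s+2000): 2000 + j3040 → |·| = √(2000²+3040²) = √13241600 ≈ 3638.9, ∠ = arctan(3040/2000) ≈ 56.66°
pole (s+304): 304 + j3040 → |·| = √(304²+3040²) = √9334016 ≈ 3055.2, ∠ = arctan(3040/304) ≈ 84.29°
|T| = 50 · 3638.9 / 3055.2 ≈ 59.553
Gain = 20 log₁₀(59.553) ≈ 35.50 dB
∠T = 56.66° − 84.29° = -27.63°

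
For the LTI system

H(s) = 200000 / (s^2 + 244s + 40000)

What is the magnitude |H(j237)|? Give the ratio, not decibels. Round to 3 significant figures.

At s = jω = j237:
quadratic: (j237)² + 244·j237 + 40000 = -16169 + j57828 → |·| ≈ 60046, ∠ ≈ 105.62°
|H| = 200000 / 60046 ≈ 3.3308

3.33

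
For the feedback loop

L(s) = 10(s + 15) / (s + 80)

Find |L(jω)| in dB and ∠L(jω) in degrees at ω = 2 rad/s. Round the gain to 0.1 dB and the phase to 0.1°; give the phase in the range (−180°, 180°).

At s = jω = j2:
zero (s+15): 15 + j2 → |·| = √(15²+2²) = √229 ≈ 15.133, ∠ = arctan(2/15) ≈ 7.59°
pole (s+80): 80 + j2 → |·| = √(80²+2²) = √6404 ≈ 80.025, ∠ = arctan(2/80) ≈ 1.43°
|L| = 10 · 15.133 / 80.025 ≈ 1.891
Gain = 20 log₁₀(1.891) ≈ 5.53 dB
∠L = 7.59° − 1.43° = 6.16°

5.5 dB, 6.2°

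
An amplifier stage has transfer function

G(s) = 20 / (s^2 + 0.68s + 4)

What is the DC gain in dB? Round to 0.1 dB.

14.0 dB

G(0) = 20 / 4 = 5
20 log₁₀(5) ≈ 13.98 dB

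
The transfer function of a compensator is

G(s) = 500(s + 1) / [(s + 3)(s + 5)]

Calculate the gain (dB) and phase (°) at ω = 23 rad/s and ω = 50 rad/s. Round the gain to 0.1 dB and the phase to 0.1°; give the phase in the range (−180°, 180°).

ω = 23: 26.5 dB, -72.8°; ω = 50: 19.9 dB, -82.0°

At s = jω = j23:
zero (s+1): 1 + j23 → |·| = √(1²+23²) = √530 ≈ 23.022, ∠ = arctan(23/1) ≈ 87.51°
pole (s+3): 3 + j23 → |·| = √(3²+23²) = √538 ≈ 23.195, ∠ = arctan(23/3) ≈ 82.57°
pole (s+5): 5 + j23 → |·| = √(5²+23²) = √554 ≈ 23.537, ∠ = arctan(23/5) ≈ 77.74°
|G| = 500 · 23.022 / 545.94 ≈ 21.085
Gain = 20 log₁₀(21.085) ≈ 26.48 dB
∠G = 87.51° − 160.31° = -72.80°

At s = jω = j50:
zero (s+1): 1 + j50 → |·| = √(1²+50²) = √2501 ≈ 50.01, ∠ = arctan(50/1) ≈ 88.85°
pole (s+3): 3 + j50 → |·| = √(3²+50²) = √2509 ≈ 50.09, ∠ = arctan(50/3) ≈ 86.57°
pole (s+5): 5 + j50 → |·| = √(5²+50²) = √2525 ≈ 50.249, ∠ = arctan(50/5) ≈ 84.29°
|G| = 500 · 50.01 / 2517 ≈ 9.9344
Gain = 20 log₁₀(9.9344) ≈ 19.94 dB
∠G = 88.85° − 170.86° = -82.01°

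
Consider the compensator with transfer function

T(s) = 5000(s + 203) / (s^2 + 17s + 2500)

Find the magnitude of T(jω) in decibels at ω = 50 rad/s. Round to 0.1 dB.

61.8 dB

At s = jω = j50:
zero (s+203): 203 + j50 → |·| = √(203²+50²) = √43709 ≈ 209.07, ∠ = arctan(50/203) ≈ 13.84°
quadratic: (j50)² + 17·j50 + 2500 = 0 + j850 → |·| ≈ 850, ∠ ≈ 90.00°
|T| = 5000 · 209.07 / 850 ≈ 1229.8
Gain = 20 log₁₀(1229.8) ≈ 61.80 dB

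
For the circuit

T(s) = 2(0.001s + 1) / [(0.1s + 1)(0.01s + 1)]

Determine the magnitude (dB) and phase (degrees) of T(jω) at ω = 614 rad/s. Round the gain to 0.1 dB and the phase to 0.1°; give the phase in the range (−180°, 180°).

-44.2 dB, -138.3°

At ω = 614 rad/s:
zero (1 + j614·0.001) = 1 + j0.614 → |·| ≈ 1.1735, ∠ ≈ 31.55°
pole (1 + j614·0.1) = 1 + j61.4 → |·| ≈ 61.408, ∠ ≈ 89.07°
pole (1 + j614·0.01) = 1 + j6.14 → |·| ≈ 6.2209, ∠ ≈ 80.75°
|T| = 2 · 1.1735 / (61.408 · 6.2209) ≈ 0.0061438
Gain = 20 log₁₀(0.0061438) ≈ -44.23 dB
∠T = (31.55°) − (89.07° + 80.75°) = -138.27°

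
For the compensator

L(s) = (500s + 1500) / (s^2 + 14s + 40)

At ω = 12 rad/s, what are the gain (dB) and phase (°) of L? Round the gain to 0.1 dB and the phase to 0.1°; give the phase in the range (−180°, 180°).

Substitute s = j12:
Numerator: 500(j12) + 1500 = 1500 + j6000
Denominator: (j12)^2 + 14(j12) + 40 = -104 + j168
|N| = √(1500² + 6000²) ≈ 6184.7, ∠N ≈ 75.96°
|D| = √(104² + 168²) ≈ 197.59, ∠D ≈ 121.76°
|L| = 6184.7 / 197.59 ≈ 31.301
Gain = 20 log₁₀(31.301) ≈ 29.91 dB
∠L = 75.96° − 121.76° = -45.80°

29.9 dB, -45.8°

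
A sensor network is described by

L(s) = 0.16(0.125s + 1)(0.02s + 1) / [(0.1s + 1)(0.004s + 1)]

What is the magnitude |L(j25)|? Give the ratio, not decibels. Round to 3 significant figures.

At ω = 25 rad/s:
zero (1 + j25·0.125) = 1 + j3.125 → |·| ≈ 3.2811, ∠ ≈ 72.26°
zero (1 + j25·0.02) = 1 + j0.5 → |·| ≈ 1.118, ∠ ≈ 26.57°
pole (1 + j25·0.1) = 1 + j2.5 → |·| ≈ 2.6926, ∠ ≈ 68.20°
pole (1 + j25·0.004) = 1 + j0.1 → |·| ≈ 1.005, ∠ ≈ 5.71°
|L| = 0.16 · 3.2811 · 1.118 / (2.6926 · 1.005) ≈ 0.21689

0.217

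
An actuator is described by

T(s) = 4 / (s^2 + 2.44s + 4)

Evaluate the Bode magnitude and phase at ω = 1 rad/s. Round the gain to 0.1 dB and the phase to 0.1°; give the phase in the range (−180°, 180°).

0.3 dB, -39.1°

At s = jω = j1:
quadratic: (j1)² + 2.44·j1 + 4 = 3 + j2.44 → |·| ≈ 3.867, ∠ ≈ 39.12°
|T| = 4 / 3.867 ≈ 1.0344
Gain = 20 log₁₀(1.0344) ≈ 0.29 dB
∠T = 0.00° − 39.12° = -39.12°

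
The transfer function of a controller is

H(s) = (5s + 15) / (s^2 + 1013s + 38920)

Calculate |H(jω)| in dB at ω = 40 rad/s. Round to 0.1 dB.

Substitute s = j40:
Numerator: 5(j40) + 15 = 15 + j200
Denominator: (j40)^2 + 1013(j40) + 38920 = 37320 + j40520
|N| = √(15² + 200²) ≈ 200.56, ∠N ≈ 85.71°
|D| = √(37320² + 40520²) ≈ 55088, ∠D ≈ 47.35°
|H| = 200.56 / 55088 ≈ 0.0036407
Gain = 20 log₁₀(0.0036407) ≈ -48.78 dB

-48.8 dB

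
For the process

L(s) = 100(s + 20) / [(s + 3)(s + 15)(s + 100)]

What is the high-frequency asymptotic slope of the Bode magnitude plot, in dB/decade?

-40 dB/decade

Each pole contributes −20 dB/decade at high frequency; each zero contributes +20 dB/decade.
Net: 1 zero(s) − 3 pole(s) → -40 dB/decade.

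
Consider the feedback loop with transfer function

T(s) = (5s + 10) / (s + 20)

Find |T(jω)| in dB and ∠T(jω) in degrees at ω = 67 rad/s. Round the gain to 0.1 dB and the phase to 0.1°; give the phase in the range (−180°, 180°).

13.6 dB, 14.9°

Substitute s = j67:
Numerator: 5(j67) + 10 = 10 + j335
Denominator: (j67) + 20 = 20 + j67
|N| = √(10² + 335²) ≈ 335.15, ∠N ≈ 88.29°
|D| = √(20² + 67²) ≈ 69.921, ∠D ≈ 73.38°
|T| = 335.15 / 69.921 ≈ 4.7933
Gain = 20 log₁₀(4.7933) ≈ 13.61 dB
∠T = 88.29° − 73.38° = 14.91°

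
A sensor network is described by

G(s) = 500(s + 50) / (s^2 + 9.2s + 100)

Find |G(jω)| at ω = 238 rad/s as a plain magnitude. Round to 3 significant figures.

At s = jω = j238:
zero (s+50): 50 + j238 → |·| = √(50²+238²) = √59144 ≈ 243.2, ∠ = arctan(238/50) ≈ 78.14°
quadratic: (j238)² + 9.2·j238 + 100 = -56544 + j2189.6 → |·| ≈ 56586, ∠ ≈ 177.78°
|G| = 500 · 243.2 / 56586 ≈ 2.1489

2.15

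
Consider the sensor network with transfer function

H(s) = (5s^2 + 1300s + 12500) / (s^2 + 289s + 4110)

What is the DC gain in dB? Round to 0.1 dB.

9.7 dB

H(0) = 12500 / 4110 ≈ 3.0414
20 log₁₀(3.0414) ≈ 9.66 dB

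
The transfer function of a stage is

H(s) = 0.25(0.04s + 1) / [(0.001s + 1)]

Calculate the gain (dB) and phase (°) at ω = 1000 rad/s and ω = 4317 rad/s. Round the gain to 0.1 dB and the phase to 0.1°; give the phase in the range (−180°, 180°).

At ω = 1000 rad/s:
zero (1 + j1000·0.04) = 1 + j40 → |·| ≈ 40.012, ∠ ≈ 88.57°
pole (1 + j1000·0.001) = 1 + j1 → |·| ≈ 1.4142, ∠ ≈ 45.00°
|H| = 0.25 · 40.012 / (1.4142) ≈ 7.0733
Gain = 20 log₁₀(7.0733) ≈ 16.99 dB
∠H = (88.57°) − (45.00°) = 43.57°

At ω = 4317 rad/s:
zero (1 + j4317·0.04) = 1 + j172.68 → |·| ≈ 172.68, ∠ ≈ 89.67°
pole (1 + j4317·0.001) = 1 + j4.317 → |·| ≈ 4.4313, ∠ ≈ 76.96°
|H| = 0.25 · 172.68 / (4.4313) ≈ 9.7421
Gain = 20 log₁₀(9.7421) ≈ 19.77 dB
∠H = (89.67°) − (76.96°) = 12.71°

ω = 1000: 17.0 dB, 43.6°; ω = 4317: 19.8 dB, 12.7°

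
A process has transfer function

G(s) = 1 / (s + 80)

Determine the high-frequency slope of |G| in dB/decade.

Each pole contributes −20 dB/decade at high frequency; each zero contributes +20 dB/decade.
Net: 0 zero(s) − 1 pole(s) → -20 dB/decade.

-20 dB/decade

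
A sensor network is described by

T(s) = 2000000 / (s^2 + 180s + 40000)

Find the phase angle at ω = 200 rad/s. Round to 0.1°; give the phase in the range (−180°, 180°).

At s = jω = j200:
quadratic: (j200)² + 180·j200 + 40000 = 0 + j36000 → |·| ≈ 36000, ∠ ≈ 90.00°
∠T = 0.00° − 90.00° = -90.00°

-90.0°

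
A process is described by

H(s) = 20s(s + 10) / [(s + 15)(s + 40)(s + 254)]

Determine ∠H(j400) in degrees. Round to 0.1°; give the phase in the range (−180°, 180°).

-51.2°

At s = jω = j400:
zero (s+10): 10 + j400 → |·| = √(10²+400²) = √160100 ≈ 400.12, ∠ = arctan(400/10) ≈ 88.57°
zero at origin: s = j400 → |·| = 400, ∠ = 90.00°
pole (s+15): 15 + j400 → |·| = √(15²+400²) = √160225 ≈ 400.28, ∠ = arctan(400/15) ≈ 87.85°
pole (s+40): 40 + j400 → |·| = √(40²+400²) = √161600 ≈ 402, ∠ = arctan(400/40) ≈ 84.29°
pole (s+254): 254 + j400 → |·| = √(254²+400²) = √224516 ≈ 473.83, ∠ = arctan(400/254) ≈ 57.58°
∠H = 178.57° − 229.72° = -51.15°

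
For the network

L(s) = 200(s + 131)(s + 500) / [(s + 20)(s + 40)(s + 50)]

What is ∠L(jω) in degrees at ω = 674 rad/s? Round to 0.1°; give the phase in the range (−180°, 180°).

-128.2°

At s = jω = j674:
zero (s+131): 131 + j674 → |·| = √(131²+674²) = √471437 ≈ 686.61, ∠ = arctan(674/131) ≈ 79.00°
zero (s+500): 500 + j674 → |·| = √(500²+674²) = √704276 ≈ 839.21, ∠ = arctan(674/500) ≈ 53.43°
pole (s+20): 20 + j674 → |·| = √(20²+674²) = √454676 ≈ 674.3, ∠ = arctan(674/20) ≈ 88.30°
pole (s+40): 40 + j674 → |·| = √(40²+674²) = √455876 ≈ 675.19, ∠ = arctan(674/40) ≈ 86.60°
pole (s+50): 50 + j674 → |·| = √(50²+674²) = √456776 ≈ 675.85, ∠ = arctan(674/50) ≈ 85.76°
∠L = 132.43° − 260.66° = -128.23°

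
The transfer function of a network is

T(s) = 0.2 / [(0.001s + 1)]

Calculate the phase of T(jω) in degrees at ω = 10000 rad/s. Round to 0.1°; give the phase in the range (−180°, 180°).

-84.3°

At ω = 10000 rad/s:
pole (1 + j10000·0.001) = 1 + j10 → |·| ≈ 10.05, ∠ ≈ 84.29°
∠T = (0°) − (84.29°) = -84.29°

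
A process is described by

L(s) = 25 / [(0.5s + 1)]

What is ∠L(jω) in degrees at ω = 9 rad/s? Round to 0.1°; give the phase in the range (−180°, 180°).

At ω = 9 rad/s:
pole (1 + j9·0.5) = 1 + j4.5 → |·| ≈ 4.6098, ∠ ≈ 77.47°
∠L = (0°) − (77.47°) = -77.47°

-77.5°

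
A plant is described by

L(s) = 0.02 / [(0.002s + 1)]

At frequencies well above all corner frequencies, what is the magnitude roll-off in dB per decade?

-20 dB/decade

Each pole contributes −20 dB/decade at high frequency; each zero contributes +20 dB/decade.
Net: 0 zero(s) − 1 pole(s) → -20 dB/decade.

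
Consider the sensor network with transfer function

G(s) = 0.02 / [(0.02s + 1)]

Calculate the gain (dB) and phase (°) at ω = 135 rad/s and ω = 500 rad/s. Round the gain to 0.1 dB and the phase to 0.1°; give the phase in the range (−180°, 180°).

At ω = 135 rad/s:
pole (1 + j135·0.02) = 1 + j2.7 → |·| ≈ 2.8792, ∠ ≈ 69.68°
|G| = 0.02 · 1 / (2.8792) ≈ 0.0069464
Gain = 20 log₁₀(0.0069464) ≈ -43.16 dB
∠G = (0°) − (69.68°) = -69.68°

At ω = 500 rad/s:
pole (1 + j500·0.02) = 1 + j10 → |·| ≈ 10.05, ∠ ≈ 84.29°
|G| = 0.02 · 1 / (10.05) ≈ 0.00199
Gain = 20 log₁₀(0.00199) ≈ -54.02 dB
∠G = (0°) − (84.29°) = -84.29°

ω = 135: -43.2 dB, -69.7°; ω = 500: -54.0 dB, -84.3°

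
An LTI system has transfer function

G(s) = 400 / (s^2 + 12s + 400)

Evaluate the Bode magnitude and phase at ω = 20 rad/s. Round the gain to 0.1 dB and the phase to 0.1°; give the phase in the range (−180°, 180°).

At s = jω = j20:
quadratic: (j20)² + 12·j20 + 400 = 0 + j240 → |·| ≈ 240, ∠ ≈ 90.00°
|G| = 400 / 240 ≈ 1.6667
Gain = 20 log₁₀(1.6667) ≈ 4.44 dB
∠G = 0.00° − 90.00° = -90.00°

4.4 dB, -90.0°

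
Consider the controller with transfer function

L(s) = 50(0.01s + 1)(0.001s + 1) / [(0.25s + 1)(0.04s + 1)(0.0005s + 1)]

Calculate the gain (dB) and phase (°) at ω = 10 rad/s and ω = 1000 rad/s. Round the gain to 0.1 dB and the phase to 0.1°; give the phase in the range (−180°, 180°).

At ω = 10 rad/s:
zero (1 + j10·0.01) = 1 + j0.1 → |·| ≈ 1.005, ∠ ≈ 5.71°
zero (1 + j10·0.001) = 1 + j0.01 → |·| ≈ 1, ∠ ≈ 0.57°
pole (1 + j10·0.25) = 1 + j2.5 → |·| ≈ 2.6926, ∠ ≈ 68.20°
pole (1 + j10·0.04) = 1 + j0.4 → |·| ≈ 1.077, ∠ ≈ 21.80°
pole (1 + j10·0.0005) = 1 + j0.005 → |·| ≈ 1, ∠ ≈ 0.29°
|L| = 50 · 1.005 · 1 / (2.6926 · 1.077 · 1) ≈ 17.328
Gain = 20 log₁₀(17.328) ≈ 24.77 dB
∠L = (5.71° + 0.57°) − (68.20° + 21.80° + 0.29°) = -84.01°

At ω = 1000 rad/s:
zero (1 + j1000·0.01) = 1 + j10 → |·| ≈ 10.05, ∠ ≈ 84.29°
zero (1 + j1000·0.001) = 1 + j1 → |·| ≈ 1.4142, ∠ ≈ 45.00°
pole (1 + j1000·0.25) = 1 + j250 → |·| ≈ 250, ∠ ≈ 89.77°
pole (1 + j1000·0.04) = 1 + j40 → |·| ≈ 40.012, ∠ ≈ 88.57°
pole (1 + j1000·0.0005) = 1 + j0.5 → |·| ≈ 1.118, ∠ ≈ 26.57°
|L| = 50 · 10.05 · 1.4142 / (250 · 40.012 · 1.118) ≈ 0.063544
Gain = 20 log₁₀(0.063544) ≈ -23.94 dB
∠L = (84.29° + 45.00°) − (89.77° + 88.57° + 26.57°) = -75.62°

ω = 10: 24.8 dB, -84.0°; ω = 1000: -23.9 dB, -75.6°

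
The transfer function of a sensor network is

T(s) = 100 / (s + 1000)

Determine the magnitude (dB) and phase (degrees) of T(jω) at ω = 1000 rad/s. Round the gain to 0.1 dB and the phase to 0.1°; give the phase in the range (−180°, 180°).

At s = jω = j1000:
pole (s+1000): 1000 + j1000 → |·| = √(1000²+1000²) = √2000000 ≈ 1414.2, ∠ = arctan(1000/1000) ≈ 45.00°
|T| = 100 / 1414.2 ≈ 0.070711
Gain = 20 log₁₀(0.070711) ≈ -23.01 dB
∠T = 0.00° − 45.00° = -45.00°

-23.0 dB, -45.0°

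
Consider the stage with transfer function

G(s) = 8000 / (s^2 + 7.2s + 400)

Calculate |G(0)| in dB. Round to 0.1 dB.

26.0 dB

G(0) = 8000 / 400 = 20
20 log₁₀(20) ≈ 26.02 dB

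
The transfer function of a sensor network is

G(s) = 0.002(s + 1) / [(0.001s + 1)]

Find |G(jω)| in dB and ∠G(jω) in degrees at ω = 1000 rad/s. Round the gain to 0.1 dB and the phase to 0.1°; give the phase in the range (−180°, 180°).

3.0 dB, 44.9°

At ω = 1000 rad/s:
zero (1 + j1000·1) = 1 + j1000 → |·| ≈ 1000, ∠ ≈ 89.94°
pole (1 + j1000·0.001) = 1 + j1 → |·| ≈ 1.4142, ∠ ≈ 45.00°
|G| = 0.002 · 1000 / (1.4142) ≈ 1.4142
Gain = 20 log₁₀(1.4142) ≈ 3.01 dB
∠G = (89.94°) − (45.00°) = 44.94°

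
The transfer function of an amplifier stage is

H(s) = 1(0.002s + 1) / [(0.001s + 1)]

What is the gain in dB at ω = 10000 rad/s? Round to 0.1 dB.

6.0 dB

At ω = 10000 rad/s:
zero (1 + j10000·0.002) = 1 + j20 → |·| ≈ 20.025, ∠ ≈ 87.14°
pole (1 + j10000·0.001) = 1 + j10 → |·| ≈ 10.05, ∠ ≈ 84.29°
|H| = 1 · 20.025 / (10.05) ≈ 1.9925
Gain = 20 log₁₀(1.9925) ≈ 5.99 dB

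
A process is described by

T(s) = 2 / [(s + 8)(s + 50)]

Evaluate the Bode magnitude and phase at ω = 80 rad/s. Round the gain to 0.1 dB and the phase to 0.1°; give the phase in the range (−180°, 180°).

-71.6 dB, -142.3°

At s = jω = j80:
pole (s+8): 8 + j80 → |·| = √(8²+80²) = √6464 ≈ 80.399, ∠ = arctan(80/8) ≈ 84.29°
pole (s+50): 50 + j80 → |·| = √(50²+80²) = √8900 ≈ 94.34, ∠ = arctan(80/50) ≈ 57.99°
|T| = 2 / 7584.8 ≈ 0.00026369
Gain = 20 log₁₀(0.00026369) ≈ -71.58 dB
∠T = 0.00° − 142.28° = -142.28°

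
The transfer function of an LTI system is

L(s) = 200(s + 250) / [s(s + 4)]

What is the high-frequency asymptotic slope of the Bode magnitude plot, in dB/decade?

-20 dB/decade

Each pole contributes −20 dB/decade at high frequency; each zero contributes +20 dB/decade.
Net: 1 zero(s) − 2 pole(s) → -20 dB/decade.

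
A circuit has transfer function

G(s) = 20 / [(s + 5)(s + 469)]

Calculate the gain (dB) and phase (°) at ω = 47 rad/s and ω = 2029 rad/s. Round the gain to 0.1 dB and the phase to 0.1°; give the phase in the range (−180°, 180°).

ω = 47: -60.9 dB, -89.7°; ω = 2029: -106.5 dB, -166.8°

At s = jω = j47:
pole (s+5): 5 + j47 → |·| = √(5²+47²) = √2234 ≈ 47.265, ∠ = arctan(47/5) ≈ 83.93°
pole (s+469): 469 + j47 → |·| = √(469²+47²) = √222170 ≈ 471.35, ∠ = arctan(47/469) ≈ 5.72°
|G| = 20 / 22278 ≈ 0.00089775
Gain = 20 log₁₀(0.00089775) ≈ -60.94 dB
∠G = 0.00° − 89.65° = -89.65°

At s = jω = j2029:
pole (s+5): 5 + j2029 → |·| = √(5²+2029²) = √4116866 ≈ 2029, ∠ = arctan(2029/5) ≈ 89.86°
pole (s+469): 469 + j2029 → |·| = √(469²+2029²) = √4336802 ≈ 2082.5, ∠ = arctan(2029/469) ≈ 76.98°
|G| = 20 / 4.2254e+06 ≈ 4.7333e-06
Gain = 20 log₁₀(4.7333e-06) ≈ -106.50 dB
∠G = 0.00° − 166.84° = -166.84°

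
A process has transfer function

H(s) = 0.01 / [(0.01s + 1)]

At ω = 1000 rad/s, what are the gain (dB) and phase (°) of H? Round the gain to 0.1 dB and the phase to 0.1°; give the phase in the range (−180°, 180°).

-60.0 dB, -84.3°

At ω = 1000 rad/s:
pole (1 + j1000·0.01) = 1 + j10 → |·| ≈ 10.05, ∠ ≈ 84.29°
|H| = 0.01 · 1 / (10.05) ≈ 0.00099502
Gain = 20 log₁₀(0.00099502) ≈ -60.04 dB
∠H = (0°) − (84.29°) = -84.29°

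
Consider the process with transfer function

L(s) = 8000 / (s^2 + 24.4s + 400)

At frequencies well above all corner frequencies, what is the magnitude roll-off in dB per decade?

Each pole contributes −20 dB/decade at high frequency; each zero contributes +20 dB/decade.
Net: 0 zero(s) − 2 pole(s) → -40 dB/decade.

-40 dB/decade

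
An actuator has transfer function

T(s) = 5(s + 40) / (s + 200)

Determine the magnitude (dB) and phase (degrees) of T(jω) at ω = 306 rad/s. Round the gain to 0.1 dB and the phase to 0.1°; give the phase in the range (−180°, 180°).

At s = jω = j306:
zero (s+40): 40 + j306 → |·| = √(40²+306²) = √95236 ≈ 308.6, ∠ = arctan(306/40) ≈ 82.55°
pole (s+200): 200 + j306 → |·| = √(200²+306²) = √133636 ≈ 365.56, ∠ = arctan(306/200) ≈ 56.83°
|T| = 5 · 308.6 / 365.56 ≈ 4.2209
Gain = 20 log₁₀(4.2209) ≈ 12.51 dB
∠T = 82.55° − 56.83° = 25.72°

12.5 dB, 25.7°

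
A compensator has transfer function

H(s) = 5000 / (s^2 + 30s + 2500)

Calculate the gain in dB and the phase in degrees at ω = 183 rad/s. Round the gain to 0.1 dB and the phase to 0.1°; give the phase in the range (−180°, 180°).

-16.0 dB, -170.0°

At s = jω = j183:
quadratic: (j183)² + 30·j183 + 2500 = -30989 + j5490 → |·| ≈ 31472, ∠ ≈ 169.95°
|H| = 5000 / 31472 ≈ 0.15887
Gain = 20 log₁₀(0.15887) ≈ -15.98 dB
∠H = 0.00° − 169.95° = -169.95°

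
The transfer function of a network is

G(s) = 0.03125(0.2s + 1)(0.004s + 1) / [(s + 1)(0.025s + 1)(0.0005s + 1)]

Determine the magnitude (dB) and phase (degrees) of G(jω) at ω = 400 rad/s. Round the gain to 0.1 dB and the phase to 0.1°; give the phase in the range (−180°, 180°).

At ω = 400 rad/s:
zero (1 + j400·0.2) = 1 + j80 → |·| ≈ 80.006, ∠ ≈ 89.28°
zero (1 + j400·0.004) = 1 + j1.6 → |·| ≈ 1.8868, ∠ ≈ 57.99°
pole (1 + j400·1) = 1 + j400 → |·| ≈ 400, ∠ ≈ 89.86°
pole (1 + j400·0.025) = 1 + j10 → |·| ≈ 10.05, ∠ ≈ 84.29°
pole (1 + j400·0.0005) = 1 + j0.2 → |·| ≈ 1.0198, ∠ ≈ 11.31°
|G| = 0.03125 · 80.006 · 1.8868 / (400 · 10.05 · 1.0198) ≈ 0.0011507
Gain = 20 log₁₀(0.0011507) ≈ -58.78 dB
∠G = (89.28° + 57.99°) − (89.86° + 84.29° + 11.31°) = -38.19°

-58.8 dB, -38.2°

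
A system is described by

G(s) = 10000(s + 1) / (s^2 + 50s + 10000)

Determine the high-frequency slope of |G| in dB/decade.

Each pole contributes −20 dB/decade at high frequency; each zero contributes +20 dB/decade.
Net: 1 zero(s) − 2 pole(s) → -20 dB/decade.

-20 dB/decade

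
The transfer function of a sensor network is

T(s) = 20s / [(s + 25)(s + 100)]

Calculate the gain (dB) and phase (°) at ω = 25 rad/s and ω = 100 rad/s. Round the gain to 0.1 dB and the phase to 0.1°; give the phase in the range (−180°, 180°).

ω = 25: -17.3 dB, 31.0°; ω = 100: -17.3 dB, -31.0°

At s = jω = j25:
zero at origin: s = j25 → |·| = 25, ∠ = 90.00°
pole (s+25): 25 + j25 → |·| = √(25²+25²) = √1250 ≈ 35.355, ∠ = arctan(25/25) ≈ 45.00°
pole (s+100): 100 + j25 → |·| = √(100²+25²) = √10625 ≈ 103.08, ∠ = arctan(25/100) ≈ 14.04°
|T| = 20 · 25 / 3644.4 ≈ 0.1372
Gain = 20 log₁₀(0.1372) ≈ -17.25 dB
∠T = 90.00° − 59.04° = 30.96°

At s = jω = j100:
zero at origin: s = j100 → |·| = 100, ∠ = 90.00°
pole (s+25): 25 + j100 → |·| = √(25²+100²) = √10625 ≈ 103.08, ∠ = arctan(100/25) ≈ 75.96°
pole (s+100): 100 + j100 → |·| = √(100²+100²) = √20000 ≈ 141.42, ∠ = arctan(100/100) ≈ 45.00°
|T| = 20 · 100 / 14578 ≈ 0.13719
Gain = 20 log₁₀(0.13719) ≈ -17.25 dB
∠T = 90.00° − 120.96° = -30.96°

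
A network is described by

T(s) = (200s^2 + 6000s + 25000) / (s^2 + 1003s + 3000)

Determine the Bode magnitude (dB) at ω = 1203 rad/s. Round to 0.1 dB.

43.7 dB

Substitute s = j1203:
Numerator: 200(j1203)^2 + 6000(j1203) + 25000 = -289416800 + j7218000
Denominator: (j1203)^2 + 1003(j1203) + 3000 = -1444209 + j1206609
|N| = √(289416800² + 7218000²) ≈ 2.8951e+08, ∠N ≈ 178.57°
|D| = √(1444209² + 1206609²) ≈ 1.8819e+06, ∠D ≈ 140.12°
|T| = 2.8951e+08 / 1.8819e+06 ≈ 153.84
Gain = 20 log₁₀(153.84) ≈ 43.74 dB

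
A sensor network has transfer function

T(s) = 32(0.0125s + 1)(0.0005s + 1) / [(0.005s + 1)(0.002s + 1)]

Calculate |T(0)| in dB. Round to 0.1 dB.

30.1 dB

T(0) = 32 · 1 / 1 = 32
20 log₁₀(32) ≈ 30.10 dB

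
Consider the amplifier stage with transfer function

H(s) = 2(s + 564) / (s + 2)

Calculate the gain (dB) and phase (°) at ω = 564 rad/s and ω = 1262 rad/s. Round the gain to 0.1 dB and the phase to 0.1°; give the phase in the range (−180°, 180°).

ω = 564: 9.0 dB, -44.8°; ω = 1262: 6.8 dB, -24.0°

At s = jω = j564:
zero (s+564): 564 + j564 → |·| = √(564²+564²) = √636192 ≈ 797.62, ∠ = arctan(564/564) ≈ 45.00°
pole (s+2): 2 + j564 → |·| = √(2²+564²) = √318100 ≈ 564, ∠ = arctan(564/2) ≈ 89.80°
|H| = 2 · 797.62 / 564 ≈ 2.8284
Gain = 20 log₁₀(2.8284) ≈ 9.03 dB
∠H = 45.00° − 89.80° = -44.80°

At s = jω = j1262:
zero (s+564): 564 + j1262 → |·| = √(564²+1262²) = √1910740 ≈ 1382.3, ∠ = arctan(1262/564) ≈ 65.92°
pole (s+2): 2 + j1262 → |·| = √(2²+1262²) = √1592648 ≈ 1262, ∠ = arctan(1262/2) ≈ 89.91°
|H| = 2 · 1382.3 / 1262 ≈ 2.1906
Gain = 20 log₁₀(2.1906) ≈ 6.81 dB
∠H = 65.92° − 89.91° = -23.99°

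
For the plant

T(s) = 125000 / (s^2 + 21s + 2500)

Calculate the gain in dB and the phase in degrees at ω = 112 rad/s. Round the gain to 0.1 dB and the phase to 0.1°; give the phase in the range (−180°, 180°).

21.7 dB, -166.8°

At s = jω = j112:
quadratic: (j112)² + 21·j112 + 2500 = -10044 + j2352 → |·| ≈ 10316, ∠ ≈ 166.82°
|T| = 125000 / 10316 ≈ 12.117
Gain = 20 log₁₀(12.117) ≈ 21.67 dB
∠T = 0.00° − 166.82° = -166.82°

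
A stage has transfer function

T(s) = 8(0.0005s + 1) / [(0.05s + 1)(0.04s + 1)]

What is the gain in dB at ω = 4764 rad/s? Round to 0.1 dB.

-66.8 dB

At ω = 4764 rad/s:
zero (1 + j4764·0.0005) = 1 + j2.382 → |·| ≈ 2.5834, ∠ ≈ 67.23°
pole (1 + j4764·0.05) = 1 + j238.2 → |·| ≈ 238.2, ∠ ≈ 89.76°
pole (1 + j4764·0.04) = 1 + j190.56 → |·| ≈ 190.56, ∠ ≈ 89.70°
|T| = 8 · 2.5834 / (238.2 · 190.56) ≈ 0.00045531
Gain = 20 log₁₀(0.00045531) ≈ -66.83 dB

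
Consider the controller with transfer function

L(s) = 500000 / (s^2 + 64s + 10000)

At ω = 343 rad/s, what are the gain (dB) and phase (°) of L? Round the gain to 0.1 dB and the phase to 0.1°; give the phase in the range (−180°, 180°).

13.2 dB, -168.5°

At s = jω = j343:
quadratic: (j343)² + 64·j343 + 10000 = -107649 + j21952 → |·| ≈ 1.0986e+05, ∠ ≈ 168.47°
|L| = 500000 / 1.0986e+05 ≈ 4.5512
Gain = 20 log₁₀(4.5512) ≈ 13.16 dB
∠L = 0.00° − 168.47° = -168.47°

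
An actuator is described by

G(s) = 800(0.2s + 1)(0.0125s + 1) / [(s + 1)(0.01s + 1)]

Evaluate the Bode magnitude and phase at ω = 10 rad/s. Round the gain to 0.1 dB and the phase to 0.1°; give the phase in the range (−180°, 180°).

At ω = 10 rad/s:
zero (1 + j10·0.2) = 1 + j2 → |·| ≈ 2.2361, ∠ ≈ 63.43°
zero (1 + j10·0.0125) = 1 + j0.125 → |·| ≈ 1.0078, ∠ ≈ 7.13°
pole (1 + j10·1) = 1 + j10 → |·| ≈ 10.05, ∠ ≈ 84.29°
pole (1 + j10·0.01) = 1 + j0.1 → |·| ≈ 1.005, ∠ ≈ 5.71°
|G| = 800 · 2.2361 · 1.0078 / (10.05 · 1.005) ≈ 178.49
Gain = 20 log₁₀(178.49) ≈ 45.03 dB
∠G = (63.43° + 7.13°) − (84.29° + 5.71°) = -19.44°

45.0 dB, -19.4°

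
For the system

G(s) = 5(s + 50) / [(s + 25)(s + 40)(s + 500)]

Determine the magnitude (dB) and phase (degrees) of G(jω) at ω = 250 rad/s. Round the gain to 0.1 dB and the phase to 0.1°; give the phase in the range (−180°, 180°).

-88.9 dB, -113.1°

At s = jω = j250:
zero (s+50): 50 + j250 → |·| = √(50²+250²) = √65000 ≈ 254.95, ∠ = arctan(250/50) ≈ 78.69°
pole (s+25): 25 + j250 → |·| = √(25²+250²) = √63125 ≈ 251.25, ∠ = arctan(250/25) ≈ 84.29°
pole (s+40): 40 + j250 → |·| = √(40²+250²) = √64100 ≈ 253.18, ∠ = arctan(250/40) ≈ 80.91°
pole (s+500): 500 + j250 → |·| = √(500²+250²) = √312500 ≈ 559.02, ∠ = arctan(250/500) ≈ 26.57°
|G| = 5 · 254.95 / 3.556e+07 ≈ 3.5848e-05
Gain = 20 log₁₀(3.5848e-05) ≈ -88.91 dB
∠G = 78.69° − 191.77° = -113.08°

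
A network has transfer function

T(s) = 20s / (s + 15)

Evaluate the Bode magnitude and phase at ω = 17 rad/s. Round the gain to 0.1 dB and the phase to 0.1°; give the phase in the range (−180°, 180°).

At s = jω = j17:
zero at origin: s = j17 → |·| = 17, ∠ = 90.00°
pole (s+15): 15 + j17 → |·| = √(15²+17²) = √514 ≈ 22.672, ∠ = arctan(17/15) ≈ 48.58°
|T| = 20 · 17 / 22.672 ≈ 14.996
Gain = 20 log₁₀(14.996) ≈ 23.52 dB
∠T = 90.00° − 48.58° = 41.42°

23.5 dB, 41.4°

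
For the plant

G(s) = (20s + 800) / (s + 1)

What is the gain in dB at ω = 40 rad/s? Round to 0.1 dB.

Substitute s = j40:
Numerator: 20(j40) + 800 = 800 + j800
Denominator: (j40) + 1 = 1 + j40
|N| = √(800² + 800²) ≈ 1131.4, ∠N ≈ 45.00°
|D| = √(1² + 40²) ≈ 40.012, ∠D ≈ 88.57°
|G| = 1131.4 / 40.012 ≈ 28.277
Gain = 20 log₁₀(28.277) ≈ 29.03 dB

29.0 dB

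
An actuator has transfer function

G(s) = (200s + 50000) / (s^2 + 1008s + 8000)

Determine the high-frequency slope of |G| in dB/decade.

Each pole contributes −20 dB/decade at high frequency; each zero contributes +20 dB/decade.
Net: 1 zero(s) − 2 pole(s) → -20 dB/decade.

-20 dB/decade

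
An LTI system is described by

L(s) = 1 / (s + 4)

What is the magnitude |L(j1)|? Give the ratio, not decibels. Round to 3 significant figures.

At s = jω = j1:
pole (s+4): 4 + j1 → |·| = √(4²+1²) = √17 ≈ 4.1231, ∠ = arctan(1/4) ≈ 14.04°
|L| = 1 / 4.1231 ≈ 0.24254

0.243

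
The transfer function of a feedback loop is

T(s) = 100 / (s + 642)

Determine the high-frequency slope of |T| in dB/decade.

-20 dB/decade

Each pole contributes −20 dB/decade at high frequency; each zero contributes +20 dB/decade.
Net: 0 zero(s) − 1 pole(s) → -20 dB/decade.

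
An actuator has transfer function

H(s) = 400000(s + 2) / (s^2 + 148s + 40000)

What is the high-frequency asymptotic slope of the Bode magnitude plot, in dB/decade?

-20 dB/decade

Each pole contributes −20 dB/decade at high frequency; each zero contributes +20 dB/decade.
Net: 1 zero(s) − 2 pole(s) → -20 dB/decade.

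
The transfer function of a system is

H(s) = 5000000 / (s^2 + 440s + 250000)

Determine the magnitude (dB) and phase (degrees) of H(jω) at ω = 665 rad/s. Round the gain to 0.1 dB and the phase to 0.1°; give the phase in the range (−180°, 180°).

At s = jω = j665:
quadratic: (j665)² + 440·j665 + 250000 = -192225 + j292600 → |·| ≈ 3.5009e+05, ∠ ≈ 123.30°
|H| = 5000000 / 3.5009e+05 ≈ 14.282
Gain = 20 log₁₀(14.282) ≈ 23.10 dB
∠H = 0.00° − 123.30° = -123.30°

23.1 dB, -123.3°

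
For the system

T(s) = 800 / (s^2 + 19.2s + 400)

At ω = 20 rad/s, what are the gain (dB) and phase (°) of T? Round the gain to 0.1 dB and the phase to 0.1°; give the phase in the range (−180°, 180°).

6.4 dB, -90.0°

At s = jω = j20:
quadratic: (j20)² + 19.2·j20 + 400 = 0 + j384 → |·| ≈ 384, ∠ ≈ 90.00°
|T| = 800 / 384 ≈ 2.0833
Gain = 20 log₁₀(2.0833) ≈ 6.38 dB
∠T = 0.00° − 90.00° = -90.00°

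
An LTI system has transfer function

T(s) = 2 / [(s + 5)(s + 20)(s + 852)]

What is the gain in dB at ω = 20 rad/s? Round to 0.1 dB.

-107.9 dB

At s = jω = j20:
pole (s+5): 5 + j20 → |·| = √(5²+20²) = √425 ≈ 20.616, ∠ = arctan(20/5) ≈ 75.96°
pole (s+20): 20 + j20 → |·| = √(20²+20²) = √800 ≈ 28.284, ∠ = arctan(20/20) ≈ 45.00°
pole (s+852): 852 + j20 → |·| = √(852²+20²) = √726304 ≈ 852.23, ∠ = arctan(20/852) ≈ 1.34°
|T| = 2 / 4.9694e+05 ≈ 4.0246e-06
Gain = 20 log₁₀(4.0246e-06) ≈ -107.91 dB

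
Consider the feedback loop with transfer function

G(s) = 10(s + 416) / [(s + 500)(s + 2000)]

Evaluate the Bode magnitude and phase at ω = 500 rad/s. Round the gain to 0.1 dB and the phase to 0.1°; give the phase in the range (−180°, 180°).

-47.0 dB, -8.8°

At s = jω = j500:
zero (s+416): 416 + j500 → |·| = √(416²+500²) = √423056 ≈ 650.43, ∠ = arctan(500/416) ≈ 50.24°
pole (s+500): 500 + j500 → |·| = √(500²+500²) = √500000 ≈ 707.11, ∠ = arctan(500/500) ≈ 45.00°
pole (s+2000): 2000 + j500 → |·| = √(2000²+500²) = √4250000 ≈ 2061.6, ∠ = arctan(500/2000) ≈ 14.04°
|G| = 10 · 650.43 / 1.4578e+06 ≈ 0.0044617
Gain = 20 log₁₀(0.0044617) ≈ -47.01 dB
∠G = 50.24° − 59.04° = -8.80°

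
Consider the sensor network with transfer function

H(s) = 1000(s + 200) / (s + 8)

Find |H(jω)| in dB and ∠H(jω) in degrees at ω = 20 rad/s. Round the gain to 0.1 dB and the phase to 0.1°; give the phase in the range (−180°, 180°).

79.4 dB, -62.5°

At s = jω = j20:
zero (s+200): 200 + j20 → |·| = √(200²+20²) = √40400 ≈ 201, ∠ = arctan(20/200) ≈ 5.71°
pole (s+8): 8 + j20 → |·| = √(8²+20²) = √464 ≈ 21.541, ∠ = arctan(20/8) ≈ 68.20°
|H| = 1000 · 201 / 21.541 ≈ 9331
Gain = 20 log₁₀(9331) ≈ 79.40 dB
∠H = 5.71° − 68.20° = -62.49°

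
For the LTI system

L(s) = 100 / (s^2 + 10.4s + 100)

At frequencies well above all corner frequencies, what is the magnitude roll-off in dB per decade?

-40 dB/decade

Each pole contributes −20 dB/decade at high frequency; each zero contributes +20 dB/decade.
Net: 0 zero(s) − 2 pole(s) → -40 dB/decade.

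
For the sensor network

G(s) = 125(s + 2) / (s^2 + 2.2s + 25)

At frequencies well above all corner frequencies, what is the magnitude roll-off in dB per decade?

Each pole contributes −20 dB/decade at high frequency; each zero contributes +20 dB/decade.
Net: 1 zero(s) − 2 pole(s) → -20 dB/decade.

-20 dB/decade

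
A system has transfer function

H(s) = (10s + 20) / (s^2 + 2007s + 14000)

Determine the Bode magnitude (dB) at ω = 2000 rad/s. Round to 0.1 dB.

Substitute s = j2000:
Numerator: 10(j2000) + 20 = 20 + j20000
Denominator: (j2000)^2 + 2007(j2000) + 14000 = -3986000 + j4014000
|N| = √(20² + 20000²) ≈ 20000, ∠N ≈ 89.94°
|D| = √(3986000² + 4014000²) ≈ 5.6569e+06, ∠D ≈ 134.80°
|H| = 20000 / 5.6569e+06 ≈ 0.0035355
Gain = 20 log₁₀(0.0035355) ≈ -49.03 dB

-49.0 dB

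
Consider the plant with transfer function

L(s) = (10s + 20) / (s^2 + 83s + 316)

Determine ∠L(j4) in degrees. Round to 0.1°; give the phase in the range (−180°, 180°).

Substitute s = j4:
Numerator: 10(j4) + 20 = 20 + j40
Denominator: (j4)^2 + 83(j4) + 316 = 300 + j332
|N| = √(20² + 40²) ≈ 44.721, ∠N ≈ 63.43°
|D| = √(300² + 332²) ≈ 447.46, ∠D ≈ 47.90°
∠L = 63.43° − 47.90° = 15.53°

15.5°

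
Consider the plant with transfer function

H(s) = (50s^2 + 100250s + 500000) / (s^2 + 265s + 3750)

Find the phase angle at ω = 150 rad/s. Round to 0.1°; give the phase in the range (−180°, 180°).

Substitute s = j150:
Numerator: 50(j150)^2 + 100250(j150) + 500000 = -625000 + j15037500
Denominator: (j150)^2 + 265(j150) + 3750 = -18750 + j39750
|N| = √(625000² + 15037500²) ≈ 1.505e+07, ∠N ≈ 92.38°
|D| = √(18750² + 39750²) ≈ 43950, ∠D ≈ 115.25°
∠H = 92.38° − 115.25° = -22.87°

-22.9°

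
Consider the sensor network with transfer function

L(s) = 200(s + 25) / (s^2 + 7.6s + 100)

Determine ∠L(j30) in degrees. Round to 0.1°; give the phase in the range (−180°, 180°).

-113.9°

At s = jω = j30:
zero (s+25): 25 + j30 → |·| = √(25²+30²) = √1525 ≈ 39.051, ∠ = arctan(30/25) ≈ 50.19°
quadratic: (j30)² + 7.6·j30 + 100 = -800 + j228 → |·| ≈ 831.86, ∠ ≈ 164.09°
∠L = 50.19° − 164.09° = -113.90°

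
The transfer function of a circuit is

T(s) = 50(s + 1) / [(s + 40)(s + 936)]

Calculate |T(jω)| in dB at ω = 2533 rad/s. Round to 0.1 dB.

-34.7 dB

At s = jω = j2533:
zero (s+1): 1 + j2533 → |·| = √(1²+2533²) = √6416090 ≈ 2533, ∠ = arctan(2533/1) ≈ 89.98°
pole (s+40): 40 + j2533 → |·| = √(40²+2533²) = √6417689 ≈ 2533.3, ∠ = arctan(2533/40) ≈ 89.10°
pole (s+936): 936 + j2533 → |·| = √(936²+2533²) = √7292185 ≈ 2700.4, ∠ = arctan(2533/936) ≈ 69.72°
|T| = 50 · 2533 / 6.8409e+06 ≈ 0.018514
Gain = 20 log₁₀(0.018514) ≈ -34.65 dB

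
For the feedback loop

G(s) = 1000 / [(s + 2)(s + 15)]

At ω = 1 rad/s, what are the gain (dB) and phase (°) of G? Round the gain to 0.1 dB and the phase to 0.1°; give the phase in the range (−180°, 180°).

At s = jω = j1:
pole (s+2): 2 + j1 → |·| = √(2²+1²) = √5 ≈ 2.2361, ∠ = arctan(1/2) ≈ 26.57°
pole (s+15): 15 + j1 → |·| = √(15²+1²) = √226 ≈ 15.033, ∠ = arctan(1/15) ≈ 3.81°
|G| = 1000 / 33.615 ≈ 29.749
Gain = 20 log₁₀(29.749) ≈ 29.47 dB
∠G = 0.00° − 30.38° = -30.38°

29.5 dB, -30.4°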